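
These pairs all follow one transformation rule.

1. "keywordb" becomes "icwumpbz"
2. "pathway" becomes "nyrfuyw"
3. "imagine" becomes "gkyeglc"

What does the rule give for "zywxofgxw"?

In each case the input is transformed by: shift every letter 2 places backward in the alphabet (wrapping around).
Doing the same to "zywxofgxw": "xwuvmdevu".

xwuvmdevu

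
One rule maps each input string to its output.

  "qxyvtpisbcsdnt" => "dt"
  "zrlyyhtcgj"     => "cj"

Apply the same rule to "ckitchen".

What's happening: keep every other character starting from the second (positions 2nd, 4th, 6th, ...), then keep only the last 2 characters.
Applying that to "ckitchen" gives "hn".
(Check on "zrlyyhtcgj": → "ryhcj" → "cj" ✓)

hn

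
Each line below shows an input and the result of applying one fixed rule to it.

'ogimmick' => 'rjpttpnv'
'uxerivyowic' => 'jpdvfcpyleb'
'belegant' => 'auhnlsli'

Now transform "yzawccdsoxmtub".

ibatevzkjjdhgf

The pattern: shift every letter 7 places forward in the alphabet (wrapping around), then reverse the string.
Working it through for "yzawccdsoxmtub": intermediate "fghdjjkzvetabi", final "ibatevzkjjdhgf".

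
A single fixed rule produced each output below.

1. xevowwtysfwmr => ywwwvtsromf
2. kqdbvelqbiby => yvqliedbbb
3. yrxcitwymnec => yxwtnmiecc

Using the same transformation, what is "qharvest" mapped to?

Each output is the input with this applied: delete the first 2 characters, then sort the characters into reverse alphabetical order.
Working it through for "qharvest": intermediate "arvest", final "vtsrea".

vtsrea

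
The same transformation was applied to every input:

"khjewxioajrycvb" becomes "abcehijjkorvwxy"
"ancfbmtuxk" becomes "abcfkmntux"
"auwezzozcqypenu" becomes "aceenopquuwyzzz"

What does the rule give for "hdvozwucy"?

What's happening: sort the characters into alphabetical order.
For "hdvozwucy" the result is "cdhouvwyz".

cdhouvwyz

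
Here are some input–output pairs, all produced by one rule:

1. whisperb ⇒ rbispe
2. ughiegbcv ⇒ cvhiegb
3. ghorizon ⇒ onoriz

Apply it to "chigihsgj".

gjigihs

The transformation: delete the first 2 characters, then move the last 2 characters to the front (rotate right by 2).
Doing the same to "chigihsgj": "gjigihs".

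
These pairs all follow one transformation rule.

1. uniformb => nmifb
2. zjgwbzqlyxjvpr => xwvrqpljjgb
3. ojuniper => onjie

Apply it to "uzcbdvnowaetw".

Looking at the pairs, the operation is to sort the characters into reverse alphabetical order, then delete the first 3 characters.
Starting from "uzcbdvnowaetw": after the first operation, "zwwvutonedcba"; after the second, "vutonedcba".
(Check on "uniformb": → "uronmifb" → "nmifb" ✓)

vutonedcba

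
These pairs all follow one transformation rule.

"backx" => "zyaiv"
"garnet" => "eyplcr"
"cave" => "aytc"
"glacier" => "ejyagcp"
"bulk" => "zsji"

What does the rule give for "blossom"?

zjmqqmk

In each case the input is transformed by: shift every letter 2 places backward in the alphabet (wrapping around).
For "blossom" the result is "zjmqqmk".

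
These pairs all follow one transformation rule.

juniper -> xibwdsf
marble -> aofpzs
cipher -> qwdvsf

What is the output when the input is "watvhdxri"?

Each output is the input with this applied: shift every letter 12 places backward in the alphabet (wrapping around).
For "watvhdxri" the result is "kohjvrlfw".

kohjvrlfw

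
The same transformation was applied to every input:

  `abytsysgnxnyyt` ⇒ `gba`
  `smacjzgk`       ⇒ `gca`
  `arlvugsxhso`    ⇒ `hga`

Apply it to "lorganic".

gca

The rule is to sort the characters into reverse alphabetical order, then keep only the last 3 characters.
On "lorganic" that produces "gca".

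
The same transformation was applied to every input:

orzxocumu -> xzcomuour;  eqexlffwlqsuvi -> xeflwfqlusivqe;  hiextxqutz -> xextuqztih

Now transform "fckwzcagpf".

wkczgafpcf

Looking at the pairs, the operation is to move the first 2 characters to the end (rotate left by 2), then swap each adjacent pair of characters (1↔2, 3↔4, ...).
"fckwzcagpf" → "kwzcagpffc" → "wkczgafpcf".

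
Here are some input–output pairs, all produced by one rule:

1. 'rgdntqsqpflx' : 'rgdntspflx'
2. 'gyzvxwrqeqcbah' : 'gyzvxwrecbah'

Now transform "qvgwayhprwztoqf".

vgwayhprwztof

In each case the input is transformed by: remove every "q".
On "qvgwayhprwztoqf" that produces "vgwayhprwztof".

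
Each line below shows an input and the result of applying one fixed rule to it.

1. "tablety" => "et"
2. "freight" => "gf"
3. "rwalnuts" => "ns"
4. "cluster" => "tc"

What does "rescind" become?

ir

The transformation: move the first 2 characters to the end (rotate left by 2), then keep one character in every 3, starting at position 3 (positions 3rd, 6th, 9th, ...).
Applying both steps to "rescind": "scindre", then "ir".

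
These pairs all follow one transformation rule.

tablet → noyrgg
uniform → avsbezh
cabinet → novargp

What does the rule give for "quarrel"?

hneeryd

The transformation: shift every letter 13 places forward in the alphabet (wrapping around) — i.e. ROT13, then move the first character to the end.
"quarrel" → "dhneery" → "hneeryd".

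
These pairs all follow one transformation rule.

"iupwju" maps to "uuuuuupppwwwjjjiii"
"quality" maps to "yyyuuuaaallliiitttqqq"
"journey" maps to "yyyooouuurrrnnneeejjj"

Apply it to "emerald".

Rule — swap the first and last characters, then repeat every character 3 times.
On "emerald": the first step gives "dmerale", and the second then gives "dddmmmeeerrraaallleee".

dddmmmeeerrraaallleee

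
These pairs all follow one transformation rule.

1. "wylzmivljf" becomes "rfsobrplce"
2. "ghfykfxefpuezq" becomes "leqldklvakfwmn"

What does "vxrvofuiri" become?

xbulaoxobd

Each output is the input with this applied: shift every letter 6 places forward in the alphabet (wrapping around), then move the first 2 characters to the end (rotate left by 2).
Working it through for "vxrvofuiri": intermediate "bdxbulaoxo", final "xbulaoxobd".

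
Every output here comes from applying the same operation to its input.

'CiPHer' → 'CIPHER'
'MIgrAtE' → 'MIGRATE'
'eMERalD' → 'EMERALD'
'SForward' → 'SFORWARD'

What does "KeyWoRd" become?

KEYWORD

The transformation: convert every letter to uppercase.
"KeyWoRd" → "KEYWORD".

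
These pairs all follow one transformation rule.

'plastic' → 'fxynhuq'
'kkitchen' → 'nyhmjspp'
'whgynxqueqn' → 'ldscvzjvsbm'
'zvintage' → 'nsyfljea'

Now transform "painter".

nsyjwuf

The pattern: move the first 2 characters to the end (rotate left by 2), then shift every letter 5 places forward in the alphabet (wrapping around).
For "painter" the result is "nsyjwuf".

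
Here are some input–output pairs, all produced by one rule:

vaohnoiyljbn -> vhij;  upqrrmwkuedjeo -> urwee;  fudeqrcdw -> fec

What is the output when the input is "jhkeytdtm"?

jed

What's happening: keep one character in every 3, starting at position 1 (positions 1st, 4th, 7th, ...).
For "jhkeytdtm" the result is "jed".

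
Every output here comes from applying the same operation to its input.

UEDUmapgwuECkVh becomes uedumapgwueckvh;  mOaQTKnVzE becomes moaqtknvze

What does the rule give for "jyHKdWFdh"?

jyhkdwfdh

The rule is to convert every letter to lowercase.
For "jyHKdWFdh" the result is "jyhkdwfdh".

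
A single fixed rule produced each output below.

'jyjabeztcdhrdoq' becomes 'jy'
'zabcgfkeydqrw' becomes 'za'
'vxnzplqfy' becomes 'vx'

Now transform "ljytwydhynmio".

The transformation: keep only the first 2 characters.
On "ljytwydhynmio" that produces "lj".

lj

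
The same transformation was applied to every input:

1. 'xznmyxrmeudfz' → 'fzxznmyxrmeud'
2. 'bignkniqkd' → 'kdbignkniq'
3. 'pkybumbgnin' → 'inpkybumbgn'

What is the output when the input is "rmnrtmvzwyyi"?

yirmnrtmvzwy

In each case the input is transformed by: move the last 2 characters to the front (rotate right by 2).
Applying that to "rmnrtmvzwyyi" gives "yirmnrtmvzwy".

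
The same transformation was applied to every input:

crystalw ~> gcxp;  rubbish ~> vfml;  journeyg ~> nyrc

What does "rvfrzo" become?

vjd

What's happening: keep every other character starting from the first (positions 1st, 3rd, 5th, ...), then shift every letter 4 places forward in the alphabet (wrapping around).
"rvfrzo" → "rfz" → "vjd".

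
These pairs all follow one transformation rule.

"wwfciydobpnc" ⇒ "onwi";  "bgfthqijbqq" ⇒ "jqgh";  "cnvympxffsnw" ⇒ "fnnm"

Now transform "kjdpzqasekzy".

Rule — keep one character in every 3, starting at position 2 (positions 2nd, 5th, 8th, ...), then move the first 2 characters to the end (rotate left by 2).
Starting from "kjdpzqasekzy": after the first operation, "jzsz"; after the second, "szjz".

szjz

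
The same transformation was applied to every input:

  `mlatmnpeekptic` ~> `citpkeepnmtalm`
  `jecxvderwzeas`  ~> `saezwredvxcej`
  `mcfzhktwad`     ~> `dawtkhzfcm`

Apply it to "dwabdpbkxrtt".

The rule is to reverse the string.
"dwabdpbkxrtt" → "ttrxkbpdbawd".

ttrxkbpdbawd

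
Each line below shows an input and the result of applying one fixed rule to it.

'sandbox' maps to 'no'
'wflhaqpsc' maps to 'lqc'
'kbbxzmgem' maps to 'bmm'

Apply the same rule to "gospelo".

sl

Rule — keep one character in every 3, starting at position 3 (positions 3rd, 6th, 9th, ...).
For "gospelo" the result is "sl".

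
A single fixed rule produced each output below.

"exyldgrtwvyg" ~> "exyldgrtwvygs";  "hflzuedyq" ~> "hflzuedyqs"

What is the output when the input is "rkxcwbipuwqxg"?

rkxcwbipuwqxgs

The pattern: append "s".
For "rkxcwbipuwqxg" the result is "rkxcwbipuwqxgs".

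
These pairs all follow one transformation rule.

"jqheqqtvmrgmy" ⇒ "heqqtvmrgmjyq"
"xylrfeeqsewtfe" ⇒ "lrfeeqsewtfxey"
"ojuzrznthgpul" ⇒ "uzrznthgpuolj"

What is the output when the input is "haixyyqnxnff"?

The pattern: swap the first and last characters, then move the first 2 characters to the end (rotate left by 2).
So "haixyyqnxnff" becomes "ixyyqnxnfhfa".

ixyyqnxnfhfa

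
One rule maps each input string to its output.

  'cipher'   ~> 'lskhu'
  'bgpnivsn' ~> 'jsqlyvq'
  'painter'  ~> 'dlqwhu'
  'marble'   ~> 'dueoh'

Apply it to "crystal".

The transformation: delete the first character, then shift every letter 3 places forward in the alphabet (wrapping around).
Starting from "crystal": after the first operation, "rystal"; after the second, "ubvwdo".

ubvwdo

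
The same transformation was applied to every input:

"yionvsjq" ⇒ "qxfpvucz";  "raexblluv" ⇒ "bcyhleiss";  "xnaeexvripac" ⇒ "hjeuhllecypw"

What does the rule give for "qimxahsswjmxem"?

ltxptehozzdqte

Rule — move the last 2 characters to the front (rotate right by 2), then shift every letter 7 places forward in the alphabet (wrapping around).
Applying both steps to "qimxahsswjmxem": "emqimxahsswjmx", then "ltxptehozzdqte".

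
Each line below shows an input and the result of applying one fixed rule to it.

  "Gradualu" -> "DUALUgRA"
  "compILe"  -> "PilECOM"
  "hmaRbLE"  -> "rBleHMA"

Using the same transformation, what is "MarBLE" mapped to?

Looking at the pairs, the operation is to move the first 3 characters to the end (rotate left by 3), then flip the case of every letter.
For "MarBLE", step one produces "BLEMar"; step two turns that into "blemAR".

blemAR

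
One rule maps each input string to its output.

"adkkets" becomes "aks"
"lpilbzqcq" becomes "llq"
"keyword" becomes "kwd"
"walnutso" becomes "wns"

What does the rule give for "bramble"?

bme

Looking at the pairs, the operation is to keep one character in every 3, starting at position 1 (positions 1st, 4th, 7th, ...).
For "bramble" the result is "bme".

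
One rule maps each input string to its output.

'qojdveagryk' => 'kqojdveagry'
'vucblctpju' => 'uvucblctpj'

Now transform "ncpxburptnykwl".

lncpxburptnykw

The pattern: move the last character to the front.
Applying that to "ncpxburptnykwl" gives "lncpxburptnykw".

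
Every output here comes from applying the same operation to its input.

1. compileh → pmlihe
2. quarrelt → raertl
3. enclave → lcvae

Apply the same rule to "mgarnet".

raent

What's happening: swap each adjacent pair of characters (1↔2, 3↔4, ...), then delete the first 2 characters.
On "mgarnet": the first step gives "gmraent", and the second then gives "raent".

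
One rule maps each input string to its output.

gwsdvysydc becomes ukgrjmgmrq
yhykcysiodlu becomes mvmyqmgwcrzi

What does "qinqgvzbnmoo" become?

ewbeujnpbacc

Each output is the input with this applied: shift every letter 12 places backward in the alphabet (wrapping around).
"qinqgvzbnmoo" → "ewbeujnpbacc".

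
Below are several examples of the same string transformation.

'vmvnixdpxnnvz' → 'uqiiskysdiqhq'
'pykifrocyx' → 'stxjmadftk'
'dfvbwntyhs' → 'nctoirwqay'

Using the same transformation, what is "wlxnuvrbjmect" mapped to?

Each output is the input with this applied: reverse the string, then shift every letter 5 places backward in the alphabet (wrapping around).
Starting from "wlxnuvrbjmect": after the first operation, "tcemjbrvunxlw"; after the second, "oxzhewmqpisgr".

oxzhewmqpisgr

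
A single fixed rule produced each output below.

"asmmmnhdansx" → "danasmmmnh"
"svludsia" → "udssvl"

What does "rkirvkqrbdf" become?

Each output is the input with this applied: delete the last 2 characters, then move the last 3 characters to the front (rotate right by 3).
For "rkirvkqrbdf" the result is "qrbrkirvk".

qrbrkirvk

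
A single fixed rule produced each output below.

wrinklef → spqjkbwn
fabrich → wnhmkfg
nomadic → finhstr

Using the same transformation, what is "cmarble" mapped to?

wgqjhrf

Looking at the pairs, the operation is to shift every letter 5 places forward in the alphabet (wrapping around), then move the first 3 characters to the end (rotate left by 3).
Working it through for "cmarble": intermediate "hrfwgqj", final "wgqjhrf".
(Check on "wrinklef": → "bwnspqjk" → "spqjkbwn" ✓)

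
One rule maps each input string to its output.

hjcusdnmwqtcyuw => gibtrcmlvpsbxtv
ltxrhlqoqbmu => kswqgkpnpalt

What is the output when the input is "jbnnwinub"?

The pattern: shift every letter 1 place backward in the alphabet (wrapping around).
So "jbnnwinub" becomes "iammvhmta".

iammvhmta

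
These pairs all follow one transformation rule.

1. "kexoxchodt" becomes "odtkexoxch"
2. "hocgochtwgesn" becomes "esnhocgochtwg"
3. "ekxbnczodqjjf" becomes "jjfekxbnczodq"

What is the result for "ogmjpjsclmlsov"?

sovogmjpjsclml

Each output is the input with this applied: move the last 3 characters to the front (rotate right by 3).
For "ogmjpjsclmlsov" the result is "sovogmjpjsclml".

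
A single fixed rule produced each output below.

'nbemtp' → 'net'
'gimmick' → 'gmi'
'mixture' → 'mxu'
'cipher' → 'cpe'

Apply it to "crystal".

Looking at the pairs, the operation is to delete the last character, then keep every other character starting from the first (positions 1st, 3rd, 5th, ...).
For "crystal", step one produces "crysta"; step two turns that into "cyt".

cyt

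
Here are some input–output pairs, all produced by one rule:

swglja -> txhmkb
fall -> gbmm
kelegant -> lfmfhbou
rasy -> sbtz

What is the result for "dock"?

The transformation: shift every letter 1 place forward in the alphabet (wrapping around).
Applying that to "dock" gives "epdl".

epdl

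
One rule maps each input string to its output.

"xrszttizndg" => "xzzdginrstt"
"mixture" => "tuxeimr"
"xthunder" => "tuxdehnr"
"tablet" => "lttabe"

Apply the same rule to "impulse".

psueilm

Rule — sort the characters into alphabetical order, then move the last 3 characters to the front (rotate right by 3).
Doing the same to "impulse": "psueilm".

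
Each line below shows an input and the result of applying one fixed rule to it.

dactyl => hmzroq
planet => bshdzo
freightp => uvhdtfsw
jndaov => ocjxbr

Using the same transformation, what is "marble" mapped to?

pzsaof

Looking at the pairs, the operation is to shift every letter 12 places backward in the alphabet (wrapping around), then swap the front and back halves of the string.
Applying both steps to "marble": "aofpzs", then "pzsaof".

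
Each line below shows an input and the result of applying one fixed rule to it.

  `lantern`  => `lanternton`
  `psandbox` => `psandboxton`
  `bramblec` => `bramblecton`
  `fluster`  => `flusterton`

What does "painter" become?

In each case the input is transformed by: append "ton".
"painter" → "painterton".

painterton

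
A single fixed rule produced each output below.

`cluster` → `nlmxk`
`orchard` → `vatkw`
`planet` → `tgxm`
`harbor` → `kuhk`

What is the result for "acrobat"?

What's happening: shift every letter 7 places backward in the alphabet (wrapping around), then delete the first 2 characters.
"acrobat" → "tvkhutm" → "khutm".

khutm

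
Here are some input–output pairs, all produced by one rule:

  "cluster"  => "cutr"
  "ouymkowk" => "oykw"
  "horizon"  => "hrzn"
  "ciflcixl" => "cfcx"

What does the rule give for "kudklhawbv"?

kdlab

The pattern: keep every other character starting from the first (positions 1st, 3rd, 5th, ...).
On "kudklhawbv" that produces "kdlab".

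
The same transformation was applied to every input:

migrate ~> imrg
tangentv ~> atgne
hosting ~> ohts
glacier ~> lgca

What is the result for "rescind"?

ercs

The rule is to delete the last 3 characters, then swap each adjacent pair of characters (1↔2, 3↔4, ...).
For "rescind", step one produces "resc"; step two turns that into "ercs".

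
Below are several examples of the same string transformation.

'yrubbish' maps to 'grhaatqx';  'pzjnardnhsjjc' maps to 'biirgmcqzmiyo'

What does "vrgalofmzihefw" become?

vedghylenkzfqu

Looking at the pairs, the operation is to reverse the string, then shift every letter 1 place backward in the alphabet (wrapping around).
Applying both steps to "vrgalofmzihefw": "wfehizmfolagrv", then "vedghylenkzfqu".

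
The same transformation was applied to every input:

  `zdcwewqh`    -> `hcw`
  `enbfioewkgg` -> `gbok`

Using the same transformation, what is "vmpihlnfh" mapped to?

hpl

What's happening: move the last character to the front, then keep one character in every 3, starting at position 1 (positions 1st, 4th, 7th, ...).
Applying both steps to "vmpihlnfh": "hvmpihlnf", then "hpl".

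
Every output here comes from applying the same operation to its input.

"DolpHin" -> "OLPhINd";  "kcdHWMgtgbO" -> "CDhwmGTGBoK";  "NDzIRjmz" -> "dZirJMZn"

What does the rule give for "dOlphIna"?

oLPHiNAD

In each case the input is transformed by: flip the case of every letter, then move the first character to the end.
Working it through for "dOlphIna": intermediate "DoLPHiNA", final "oLPHiNAD".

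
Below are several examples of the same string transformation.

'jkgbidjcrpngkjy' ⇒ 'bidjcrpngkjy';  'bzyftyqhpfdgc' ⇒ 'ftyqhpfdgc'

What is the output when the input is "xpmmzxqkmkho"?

mzxqkmkho

What's happening: delete the first 3 characters.
On "xpmmzxqkmkho" that produces "mzxqkmkho".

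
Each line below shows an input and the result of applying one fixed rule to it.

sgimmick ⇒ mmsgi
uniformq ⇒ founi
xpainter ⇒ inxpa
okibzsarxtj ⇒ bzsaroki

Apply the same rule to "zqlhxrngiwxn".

hxrngizql

What's happening: delete the last 3 characters, then move the first 3 characters to the end (rotate left by 3).
"zqlhxrngiwxn" → "zqlhxrngi" → "hxrngizql".
(Check on "okibzsarxtj": → "okibzsar" → "bzsaroki" ✓)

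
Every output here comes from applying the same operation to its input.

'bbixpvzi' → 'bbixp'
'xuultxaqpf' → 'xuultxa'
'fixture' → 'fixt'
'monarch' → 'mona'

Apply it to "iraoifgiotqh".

iraoifgio

The pattern: delete the last 3 characters.
On "iraoifgiotqh" that produces "iraoifgio".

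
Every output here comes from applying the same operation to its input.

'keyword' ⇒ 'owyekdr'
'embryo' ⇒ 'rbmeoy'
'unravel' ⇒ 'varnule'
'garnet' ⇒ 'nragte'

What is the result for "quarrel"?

In each case the input is transformed by: move the last 2 characters to the front (rotate right by 2), then reverse the string.
Applying both steps to "quarrel": "elquarr", then "rrauqle".

rrauqle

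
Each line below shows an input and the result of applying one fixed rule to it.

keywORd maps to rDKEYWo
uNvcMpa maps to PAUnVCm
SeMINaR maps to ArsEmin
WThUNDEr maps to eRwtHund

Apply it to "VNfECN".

The pattern: move the last 2 characters to the front (rotate right by 2), then flip the case of every letter.
Applying both steps to "VNfECN": "CNVNfE", then "cnvnFe".

cnvnFe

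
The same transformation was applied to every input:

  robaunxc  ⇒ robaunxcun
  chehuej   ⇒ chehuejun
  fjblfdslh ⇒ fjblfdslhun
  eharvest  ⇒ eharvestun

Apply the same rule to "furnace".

Each output is the input with this applied: append "un".
Doing the same to "furnace": "furnaceun".

furnaceun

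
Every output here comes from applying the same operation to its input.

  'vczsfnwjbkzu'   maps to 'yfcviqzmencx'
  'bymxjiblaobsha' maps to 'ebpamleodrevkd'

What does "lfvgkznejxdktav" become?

The transformation: shift every letter 3 places forward in the alphabet (wrapping around).
Applying that to "lfvgkznejxdktav" gives "oiyjncqhmagnwdy".

oiyjncqhmagnwdy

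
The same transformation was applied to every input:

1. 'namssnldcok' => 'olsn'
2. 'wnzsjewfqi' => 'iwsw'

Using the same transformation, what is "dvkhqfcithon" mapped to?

hchd

Each output is the input with this applied: keep one character in every 3, starting at position 1 (positions 1st, 4th, 7th, ...), then reverse the string.
Applying both steps to "dvkhqfcithon": "dhch", then "hchd".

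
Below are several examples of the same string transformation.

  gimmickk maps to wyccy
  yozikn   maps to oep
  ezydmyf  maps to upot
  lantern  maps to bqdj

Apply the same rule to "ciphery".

syfx

The rule is to delete the last 3 characters, then shift every letter 10 places backward in the alphabet (wrapping around).
For "ciphery", step one produces "ciph"; step two turns that into "syfx".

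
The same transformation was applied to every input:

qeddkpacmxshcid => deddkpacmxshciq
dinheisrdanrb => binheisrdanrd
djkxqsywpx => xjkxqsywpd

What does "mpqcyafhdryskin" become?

Each output is the input with this applied: swap the first and last characters.
On "mpqcyafhdryskin" that produces "npqcyafhdryskim".

npqcyafhdryskim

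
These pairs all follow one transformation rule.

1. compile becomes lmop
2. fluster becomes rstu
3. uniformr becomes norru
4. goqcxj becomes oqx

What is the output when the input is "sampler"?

mprs

The pattern: sort the characters into alphabetical order, then delete the first 3 characters.
"sampler" → "aelmprs" → "mprs".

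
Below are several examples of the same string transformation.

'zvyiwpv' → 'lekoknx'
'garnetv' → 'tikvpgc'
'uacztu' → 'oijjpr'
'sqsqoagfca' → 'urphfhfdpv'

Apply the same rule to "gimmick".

xrzvxbb

What's happening: move the last 3 characters to the front (rotate right by 3), then shift every letter 11 places backward in the alphabet (wrapping around).
Working it through for "gimmick": intermediate "ickgimm", final "xrzvxbb".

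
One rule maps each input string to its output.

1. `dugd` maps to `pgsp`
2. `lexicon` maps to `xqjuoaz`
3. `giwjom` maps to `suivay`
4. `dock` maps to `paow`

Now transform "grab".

sdmn

What's happening: shift every letter 12 places forward in the alphabet (wrapping around).
For "grab" the result is "sdmn".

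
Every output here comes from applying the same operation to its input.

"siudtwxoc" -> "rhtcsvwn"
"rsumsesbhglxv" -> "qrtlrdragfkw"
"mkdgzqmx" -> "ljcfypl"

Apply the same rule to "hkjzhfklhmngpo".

gjiygejkglmfo

In each case the input is transformed by: shift every letter 1 place backward in the alphabet (wrapping around), then delete the last character.
Doing the same to "hkjzhfklhmngpo": "gjiygejkglmfo".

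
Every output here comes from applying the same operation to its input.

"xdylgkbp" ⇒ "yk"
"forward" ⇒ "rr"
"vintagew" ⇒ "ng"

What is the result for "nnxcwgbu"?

Rule — keep one character in every 3, starting at position 3 (positions 3rd, 6th, 9th, ...).
On "nnxcwgbu" that produces "xg".

xg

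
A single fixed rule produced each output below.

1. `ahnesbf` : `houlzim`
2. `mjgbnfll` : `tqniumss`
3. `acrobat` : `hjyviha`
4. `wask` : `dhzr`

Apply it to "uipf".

The pattern: shift every letter 7 places forward in the alphabet (wrapping around).
For "uipf" the result is "bpwm".

bpwm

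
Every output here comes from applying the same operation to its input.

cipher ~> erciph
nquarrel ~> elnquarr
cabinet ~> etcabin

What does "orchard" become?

In each case the input is transformed by: move the last 2 characters to the front (rotate right by 2).
Doing the same to "orchard": "rdorcha".

rdorcha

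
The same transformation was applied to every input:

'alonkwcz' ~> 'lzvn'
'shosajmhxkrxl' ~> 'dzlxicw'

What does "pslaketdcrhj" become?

Each output is the input with this applied: keep every other character starting from the first (positions 1st, 3rd, 5th, ...), then shift every letter 11 places forward in the alphabet (wrapping around).
On "pslaketdcrhj": the first step gives "plktch", and the second then gives "awvens".

awvens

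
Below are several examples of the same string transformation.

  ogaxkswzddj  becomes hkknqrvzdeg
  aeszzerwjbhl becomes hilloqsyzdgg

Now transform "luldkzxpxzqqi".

kprsswxxbeegg

What's happening: sort the characters into alphabetical order, then shift every letter 7 places forward in the alphabet (wrapping around).
On "luldkzxpxzqqi": the first step gives "dikllpqquxxzz", and the second then gives "kprsswxxbeegg".
(Check on "aeszzerwjbhl": → "abeehjlrswzz" → "hilloqsyzdgg" ✓)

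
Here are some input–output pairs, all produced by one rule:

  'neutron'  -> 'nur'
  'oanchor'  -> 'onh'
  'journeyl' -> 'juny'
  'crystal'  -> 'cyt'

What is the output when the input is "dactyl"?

dcy

The transformation: swap each adjacent pair of characters (1↔2, 3↔4, ...), then keep every other character starting from the second (positions 2nd, 4th, 6th, ...).
For "dactyl" the result is "dcy".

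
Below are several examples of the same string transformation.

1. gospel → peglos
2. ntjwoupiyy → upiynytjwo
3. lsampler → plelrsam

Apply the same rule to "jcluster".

stejrclu

Each output is the input with this applied: swap the first and last characters, then swap the front and back halves of the string.
Applying that to "jcluster" gives "stejrclu".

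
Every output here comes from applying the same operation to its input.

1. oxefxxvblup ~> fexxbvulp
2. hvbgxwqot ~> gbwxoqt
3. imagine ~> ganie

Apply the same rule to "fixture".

txrue

What's happening: swap each adjacent pair of characters (1↔2, 3↔4, ...), then delete the first 2 characters.
"fixture" → "iftxrue" → "txrue".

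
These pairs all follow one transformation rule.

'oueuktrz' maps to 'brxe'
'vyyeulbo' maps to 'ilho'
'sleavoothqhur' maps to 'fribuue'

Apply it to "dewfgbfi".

Looking at the pairs, the operation is to shift every letter 13 places forward in the alphabet (wrapping around) — i.e. ROT13, then keep every other character starting from the first (positions 1st, 3rd, 5th, ...).
Working it through for "dewfgbfi": intermediate "qrjstosv", final "qjts".

qjts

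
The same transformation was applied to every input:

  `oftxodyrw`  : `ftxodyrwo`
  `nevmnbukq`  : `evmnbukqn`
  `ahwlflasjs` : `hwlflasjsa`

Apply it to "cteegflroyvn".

teegflroyvnc

The transformation: move the first character to the end.
Applying that to "cteegflroyvn" gives "teegflroyvnc".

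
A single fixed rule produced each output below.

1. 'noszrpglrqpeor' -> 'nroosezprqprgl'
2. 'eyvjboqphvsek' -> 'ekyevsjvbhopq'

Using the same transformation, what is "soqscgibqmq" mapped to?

Rule — take characters alternately from the front and the back (1st, last, 2nd, 2nd-last, ...).
So "soqscgibqmq" becomes "sqomqqsbcig".

sqomqqsbcig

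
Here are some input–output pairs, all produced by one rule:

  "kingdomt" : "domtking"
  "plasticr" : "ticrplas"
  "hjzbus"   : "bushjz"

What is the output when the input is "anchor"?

Rule — swap the front and back halves of the string.
On "anchor" that produces "horanc".

horanc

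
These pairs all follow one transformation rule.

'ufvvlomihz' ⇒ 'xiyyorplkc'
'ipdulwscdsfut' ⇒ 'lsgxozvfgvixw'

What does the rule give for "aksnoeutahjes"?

What's happening: shift every letter 3 places forward in the alphabet (wrapping around).
So "aksnoeutahjes" becomes "dnvqrhxwdkmhv".

dnvqrhxwdkmhv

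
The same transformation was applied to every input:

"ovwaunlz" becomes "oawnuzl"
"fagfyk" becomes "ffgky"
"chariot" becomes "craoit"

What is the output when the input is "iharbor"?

In each case the input is transformed by: swap each adjacent pair of characters (1↔2, 3↔4, ...), then delete the first character.
For "iharbor", step one produces "hiraobr"; step two turns that into "iraobr".

iraobr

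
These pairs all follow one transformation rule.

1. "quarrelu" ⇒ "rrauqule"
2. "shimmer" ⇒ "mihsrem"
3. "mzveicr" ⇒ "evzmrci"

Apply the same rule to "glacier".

The pattern: move the last 3 characters to the front (rotate right by 3), then reverse the string.
Applying both steps to "glacier": "ierglac", then "calgrei".

calgrei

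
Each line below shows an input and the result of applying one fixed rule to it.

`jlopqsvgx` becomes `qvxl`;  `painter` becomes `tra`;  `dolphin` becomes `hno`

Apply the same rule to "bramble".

ber

In each case the input is transformed by: move the first 3 characters to the end (rotate left by 3), then keep every other character starting from the second (positions 2nd, 4th, 6th, ...).
On "bramble" that produces "ber".
(Check on "painter": → "nterpai" → "tra" ✓)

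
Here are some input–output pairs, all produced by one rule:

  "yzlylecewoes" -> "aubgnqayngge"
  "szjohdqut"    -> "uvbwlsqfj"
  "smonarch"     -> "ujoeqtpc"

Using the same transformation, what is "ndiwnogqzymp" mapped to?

prfokaybpsqi

Each output is the input with this applied: shift every letter 2 places forward in the alphabet (wrapping around), then take characters alternately from the front and the back (1st, last, 2nd, 2nd-last, ...).
Applying both steps to "ndiwnogqzymp": "pfkypqisbaor", then "prfokaybpsqi".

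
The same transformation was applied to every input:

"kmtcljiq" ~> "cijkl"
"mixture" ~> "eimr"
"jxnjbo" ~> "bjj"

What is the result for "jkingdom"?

dgijk

The rule is to sort the characters into alphabetical order, then delete the last 3 characters.
Starting from "jkingdom": after the first operation, "dgijkmno"; after the second, "dgijk".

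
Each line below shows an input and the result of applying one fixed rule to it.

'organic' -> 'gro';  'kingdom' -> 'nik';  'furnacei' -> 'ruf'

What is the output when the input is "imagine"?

ami

In each case the input is transformed by: reverse the string, then keep only the last 3 characters.
For "imagine", step one produces "enigami"; step two turns that into "ami".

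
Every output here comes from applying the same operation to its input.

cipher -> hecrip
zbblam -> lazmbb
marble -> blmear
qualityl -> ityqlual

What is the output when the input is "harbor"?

bohrar

Each output is the input with this applied: swap the first and last characters, then swap the front and back halves of the string.
For "harbor", step one produces "rarboh"; step two turns that into "bohrar".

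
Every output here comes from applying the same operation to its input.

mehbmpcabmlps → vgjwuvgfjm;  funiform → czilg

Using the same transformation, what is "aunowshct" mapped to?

iqmbwn

In each case the input is transformed by: delete the first 3 characters, then shift every letter 6 places backward in the alphabet (wrapping around).
Working it through for "aunowshct": intermediate "owshct", final "iqmbwn".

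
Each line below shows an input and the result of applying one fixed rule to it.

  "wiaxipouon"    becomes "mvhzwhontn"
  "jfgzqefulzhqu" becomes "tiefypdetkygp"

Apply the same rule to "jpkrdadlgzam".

Rule — shift every letter 1 place backward in the alphabet (wrapping around), then move the last character to the front.
For "jpkrdadlgzam", step one produces "iojqczckfyzl"; step two turns that into "liojqczckfyz".

liojqczckfyz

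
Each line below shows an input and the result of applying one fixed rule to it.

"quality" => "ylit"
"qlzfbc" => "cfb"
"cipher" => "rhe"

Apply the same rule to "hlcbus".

sbu

What's happening: delete the first 3 characters, then move the last character to the front.
"hlcbus" → "bus" → "sbu".
(Check on "quality": → "lity" → "ylit" ✓)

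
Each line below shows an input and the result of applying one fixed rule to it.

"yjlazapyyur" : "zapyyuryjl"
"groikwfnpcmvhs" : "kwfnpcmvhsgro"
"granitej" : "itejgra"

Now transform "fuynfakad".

fakadfuy

Each output is the input with this applied: move the first 3 characters to the end (rotate left by 3), then delete the first character.
On "fuynfakad": the first step gives "nfakadfuy", and the second then gives "fakadfuy".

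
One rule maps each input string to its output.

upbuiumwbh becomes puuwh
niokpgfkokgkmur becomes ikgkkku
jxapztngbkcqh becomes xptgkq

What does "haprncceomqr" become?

arcemr

Looking at the pairs, the operation is to keep every other character starting from the second (positions 2nd, 4th, 6th, ...).
Applying that to "haprncceomqr" gives "arcemr".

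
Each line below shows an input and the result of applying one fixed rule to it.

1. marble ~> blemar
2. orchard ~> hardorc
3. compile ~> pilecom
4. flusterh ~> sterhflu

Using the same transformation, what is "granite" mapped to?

Rule — move the first 3 characters to the end (rotate left by 3).
Doing the same to "granite": "nitegra".

nitegra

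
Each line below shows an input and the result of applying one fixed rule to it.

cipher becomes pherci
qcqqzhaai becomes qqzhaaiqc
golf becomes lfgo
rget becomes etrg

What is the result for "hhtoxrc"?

toxrchh

Each output is the input with this applied: move the first 2 characters to the end (rotate left by 2).
"hhtoxrc" → "toxrchh".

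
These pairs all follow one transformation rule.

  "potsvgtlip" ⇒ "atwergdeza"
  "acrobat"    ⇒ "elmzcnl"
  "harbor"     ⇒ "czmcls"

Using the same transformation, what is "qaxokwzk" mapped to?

Rule — shift every letter 11 places forward in the alphabet (wrapping around), then reverse the string.
For "qaxokwzk", step one produces "blizvhkv"; step two turns that into "vkhvzilb".
(Check on "potsvgtlip": → "azedgrewta" → "atwergdeza" ✓)

vkhvzilb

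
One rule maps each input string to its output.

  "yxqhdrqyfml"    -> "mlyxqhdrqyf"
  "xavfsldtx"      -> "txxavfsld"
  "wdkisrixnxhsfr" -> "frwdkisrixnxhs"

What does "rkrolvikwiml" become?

Looking at the pairs, the operation is to move the last 2 characters to the front (rotate right by 2).
So "rkrolvikwiml" becomes "mlrkrolvikwi".

mlrkrolvikwi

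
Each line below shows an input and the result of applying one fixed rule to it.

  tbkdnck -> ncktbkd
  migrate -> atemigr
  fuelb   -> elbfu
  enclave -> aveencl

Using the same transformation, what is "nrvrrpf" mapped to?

rpfnrvr

The rule is to move the last 3 characters to the front (rotate right by 3).
Applying that to "nrvrrpf" gives "rpfnrvr".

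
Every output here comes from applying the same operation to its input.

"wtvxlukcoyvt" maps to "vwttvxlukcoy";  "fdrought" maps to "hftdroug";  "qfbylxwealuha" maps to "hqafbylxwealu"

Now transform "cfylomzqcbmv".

mcvfylomzqcb

Each output is the input with this applied: swap the first and last characters, then move the last 2 characters to the front (rotate right by 2).
For "cfylomzqcbmv", step one produces "vfylomzqcbmc"; step two turns that into "mcvfylomzqcb".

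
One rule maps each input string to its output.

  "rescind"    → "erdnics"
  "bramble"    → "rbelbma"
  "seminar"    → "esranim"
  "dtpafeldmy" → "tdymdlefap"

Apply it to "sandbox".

asxobdn

Looking at the pairs, the operation is to move the first 2 characters to the end (rotate left by 2), then reverse the string.
Starting from "sandbox": after the first operation, "ndboxsa"; after the second, "asxobdn".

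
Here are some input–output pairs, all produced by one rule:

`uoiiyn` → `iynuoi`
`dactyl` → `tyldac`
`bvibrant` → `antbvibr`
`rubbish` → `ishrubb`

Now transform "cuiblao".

laocuib

The transformation: move the last 3 characters to the front (rotate right by 3).
So "cuiblao" becomes "laocuib".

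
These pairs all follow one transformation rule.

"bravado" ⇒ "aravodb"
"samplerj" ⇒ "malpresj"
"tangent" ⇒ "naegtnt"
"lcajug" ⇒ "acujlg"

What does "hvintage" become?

The pattern: move the first character to the end, then swap each adjacent pair of characters (1↔2, 3↔4, ...).
Starting from "hvintage": after the first operation, "vintageh"; after the second, "ivtngahe".

ivtngahe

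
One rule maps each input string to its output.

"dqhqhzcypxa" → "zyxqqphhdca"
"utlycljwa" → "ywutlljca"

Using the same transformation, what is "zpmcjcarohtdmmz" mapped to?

Each output is the input with this applied: sort the characters into reverse alphabetical order.
So "zpmcjcarohtdmmz" becomes "zztrpommmjhdcca".

zztrpommmjhdcca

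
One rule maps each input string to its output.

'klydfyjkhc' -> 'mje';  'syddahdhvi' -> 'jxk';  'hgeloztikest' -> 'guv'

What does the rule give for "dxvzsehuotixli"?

znk

Looking at the pairs, the operation is to shift every letter 2 places forward in the alphabet (wrapping around), then keep only the last 3 characters.
Applying both steps to "dxvzsehuotixli": "fzxbugjwqvkznk", then "znk".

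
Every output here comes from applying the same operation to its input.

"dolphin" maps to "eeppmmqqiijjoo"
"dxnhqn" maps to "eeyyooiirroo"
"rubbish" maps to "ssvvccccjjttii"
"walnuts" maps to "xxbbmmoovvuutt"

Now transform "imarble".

The pattern: shift every letter 1 place forward in the alphabet (wrapping around), then double every character.
Working it through for "imarble": intermediate "jnbscmf", final "jjnnbbssccmmff".

jjnnbbssccmmff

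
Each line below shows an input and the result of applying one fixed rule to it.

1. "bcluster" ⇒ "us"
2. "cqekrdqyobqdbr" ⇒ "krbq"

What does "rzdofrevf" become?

In each case the input is transformed by: swap each adjacent pair of characters (1↔2, 3↔4, ...), then keep one character in every 3, starting at position 3 (positions 3rd, 6th, 9th, ...).
For "rzdofrevf", step one produces "zrodrfvef"; step two turns that into "off".

off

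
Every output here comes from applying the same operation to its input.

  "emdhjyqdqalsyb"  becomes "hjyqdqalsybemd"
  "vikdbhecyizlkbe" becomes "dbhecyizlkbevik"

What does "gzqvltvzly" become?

vltvzlygzq

In each case the input is transformed by: move the first 3 characters to the end (rotate left by 3).
On "gzqvltvzly" that produces "vltvzlygzq".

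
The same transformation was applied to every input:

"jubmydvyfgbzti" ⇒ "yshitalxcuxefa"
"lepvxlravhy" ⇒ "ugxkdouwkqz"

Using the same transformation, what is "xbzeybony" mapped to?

Each output is the input with this applied: move the last 3 characters to the front (rotate right by 3), then shift every letter 1 place backward in the alphabet (wrapping around).
"xbzeybony" → "onyxbzeyb" → "nmxwaydxa".

nmxwaydxa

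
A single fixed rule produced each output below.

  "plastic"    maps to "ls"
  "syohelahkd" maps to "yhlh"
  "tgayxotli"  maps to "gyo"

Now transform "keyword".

ew

Each output is the input with this applied: delete the last 2 characters, then keep every other character starting from the second (positions 2nd, 4th, 6th, ...).
For "keyword" the result is "ew".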